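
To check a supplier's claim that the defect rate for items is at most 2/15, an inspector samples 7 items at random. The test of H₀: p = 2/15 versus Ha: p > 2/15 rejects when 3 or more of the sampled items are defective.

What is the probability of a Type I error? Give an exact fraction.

α = P(reject H₀ | H₀ true) = P(X ≥ 3 | p = 2/15), X ~ Binomial(7, 2/15).
α = 1 − P(X ≤ 2) = 1 − 10767497/11390625 = 623128/11390625.

623128/11390625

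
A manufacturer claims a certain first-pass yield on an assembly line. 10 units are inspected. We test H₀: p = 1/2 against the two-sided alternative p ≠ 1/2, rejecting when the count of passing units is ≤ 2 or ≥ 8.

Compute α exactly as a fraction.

7/64

The significance level is the null-hypothesis probability of the rejection region {≤2} ∪ {≥8}.
By symmetry, α = 2·P(K ≤ 2) = 2·(1 + 10 + 45)/1024 = 112/1024 = 7/64.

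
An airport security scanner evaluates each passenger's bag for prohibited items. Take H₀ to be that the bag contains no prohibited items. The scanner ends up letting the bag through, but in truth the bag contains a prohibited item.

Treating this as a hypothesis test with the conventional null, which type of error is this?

'Letting the bag through' corresponds to failing to reject H₀.
H₀ was not rejected but H₀ is false — a Type II error (false negative).

Type II error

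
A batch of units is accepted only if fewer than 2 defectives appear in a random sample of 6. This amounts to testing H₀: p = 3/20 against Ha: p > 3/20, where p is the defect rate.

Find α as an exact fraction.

2861001/12800000

α = P(reject H₀ | H₀ true) = P(X ≥ 2 | p = 3/20), X ~ Binomial(6, 3/20).
α = 1 − P(X ≤ 1) = 1 − 9938999/12800000 = 2861001/12800000.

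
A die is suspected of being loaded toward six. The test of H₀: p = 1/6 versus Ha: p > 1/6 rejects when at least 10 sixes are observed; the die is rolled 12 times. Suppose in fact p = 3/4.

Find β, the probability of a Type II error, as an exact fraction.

Under the alternative p = 3/4, X ~ Binomial(12, 3/4); β is the probability the test does not reject, P(X < 10).
Equivalently, β = 1 − P(X ≥ 10) = 10222777/16777216.

10222777/16777216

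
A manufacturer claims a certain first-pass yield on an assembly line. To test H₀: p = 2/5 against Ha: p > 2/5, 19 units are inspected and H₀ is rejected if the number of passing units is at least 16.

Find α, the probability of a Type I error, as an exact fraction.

Under H₀, X ~ Binomial(19, 2/5), and α = P(X ≥ 16).
Adding the binomial terms for j = 16 through 19 with p = 2/5 yields 1931804672/19073486328125.

1931804672/19073486328125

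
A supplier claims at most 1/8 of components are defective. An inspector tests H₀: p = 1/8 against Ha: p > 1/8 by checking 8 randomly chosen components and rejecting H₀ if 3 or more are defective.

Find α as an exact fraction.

Under H₀, K ~ Binomial(8, 1/8); the Type I error rate is P(K ≥ 3).
α = 1 − P(K ≤ 2) = 1 − 15647317/16777216 = 1129899/16777216.

1129899/16777216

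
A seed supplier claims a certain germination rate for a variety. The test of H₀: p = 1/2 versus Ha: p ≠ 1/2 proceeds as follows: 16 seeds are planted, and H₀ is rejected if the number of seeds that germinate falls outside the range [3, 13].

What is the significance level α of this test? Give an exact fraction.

The significance level is the null-hypothesis probability of the rejection region {≤2} ∪ {≥14}.
By symmetry, α = 2·P(S ≤ 2) = 2·(1 + 16 + 120)/65536 = 274/65536 = 137/32768.

137/32768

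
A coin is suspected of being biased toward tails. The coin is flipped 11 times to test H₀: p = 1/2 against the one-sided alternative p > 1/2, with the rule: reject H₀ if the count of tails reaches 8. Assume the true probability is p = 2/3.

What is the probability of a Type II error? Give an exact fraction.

A Type II error is failing to reject when Ha holds: with p = 2/3, β = P(X ≤ 7).
Summing C(11,j)·(2/3)^j·(1/3)^{11-j} for j = 0..7 gives 31145/59049.

31145/59049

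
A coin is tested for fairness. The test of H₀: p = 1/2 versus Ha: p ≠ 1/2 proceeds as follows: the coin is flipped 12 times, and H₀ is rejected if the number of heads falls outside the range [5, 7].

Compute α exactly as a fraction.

The significance level is the null-hypothesis probability of the rejection region {≤4} ∪ {≥8}.
By symmetry, α = 2·P(Y ≤ 4) = 2·(1 + 12 + 66 + 220 + 495)/4096 = 1588/4096 = 397/1024.

397/1024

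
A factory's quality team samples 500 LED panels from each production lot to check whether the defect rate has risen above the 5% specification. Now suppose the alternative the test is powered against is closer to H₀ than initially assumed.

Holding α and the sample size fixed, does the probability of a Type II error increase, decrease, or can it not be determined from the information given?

A smaller departure from H₀ means the test statistic under Ha is distributed closer to where it would be under H₀; rejection becomes less likely.

It increases.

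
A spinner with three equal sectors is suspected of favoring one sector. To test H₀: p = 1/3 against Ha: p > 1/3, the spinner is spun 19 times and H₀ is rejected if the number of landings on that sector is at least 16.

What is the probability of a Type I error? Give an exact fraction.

2825/387420489

Under H₀, Y ~ Binomial(19, 1/3), and α = P(Y ≥ 16).
P(Y ≥ 16) = Σ_{j=16}^{19} C(19,j)·(1/3)^j·(2/3)^{19-j} = 2825/387420489.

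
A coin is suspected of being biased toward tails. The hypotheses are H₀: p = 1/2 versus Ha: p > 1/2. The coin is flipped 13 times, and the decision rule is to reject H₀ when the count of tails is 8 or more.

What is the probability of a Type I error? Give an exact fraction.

α = P(reject H₀ | H₀ true) = P(X ≥ 8 | p = 1/2), with X ~ Binomial(13, 1/2).
Summing the upper tail: (1287 + 715 + 286 + 78 + 13 + 1) / 2^13 = 2380/8192 = 595/2048.

595/2048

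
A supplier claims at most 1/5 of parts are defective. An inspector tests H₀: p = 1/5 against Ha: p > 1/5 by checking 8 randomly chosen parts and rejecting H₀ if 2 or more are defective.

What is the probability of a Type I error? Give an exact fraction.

α = P(reject H₀ | H₀ true) = P(Y ≥ 2 | p = 1/5), Y ~ Binomial(8, 1/5).
α = 1 − P(Y ≤ 1) = 1 − 196608/390625 = 194017/390625.

194017/390625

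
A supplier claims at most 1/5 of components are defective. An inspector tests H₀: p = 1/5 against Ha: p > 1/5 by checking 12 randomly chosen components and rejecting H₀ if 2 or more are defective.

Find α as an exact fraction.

177031761/244140625

Under H₀, K ~ Binomial(12, 1/5); the Type I error rate is P(K ≥ 2).
α = 1 − P(K ≤ 1) = 1 − 67108864/244140625 = 177031761/244140625.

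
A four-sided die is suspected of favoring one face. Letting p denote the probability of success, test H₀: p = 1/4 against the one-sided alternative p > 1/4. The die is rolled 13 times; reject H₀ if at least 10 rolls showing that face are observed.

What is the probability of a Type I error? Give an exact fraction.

529/4194304

The Type I error probability is α = P(S ≥ 10) computed under H₀, where S ~ Binomial(13, 1/4).
Adding the binomial terms for j = 10 through 13 with p = 1/4 yields 529/4194304.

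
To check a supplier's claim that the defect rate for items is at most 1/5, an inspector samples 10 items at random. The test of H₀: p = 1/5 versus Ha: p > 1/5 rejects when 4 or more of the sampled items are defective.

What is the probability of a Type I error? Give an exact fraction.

1180409/9765625

Under H₀, K ~ Binomial(10, 1/5); the Type I error rate is P(K ≥ 4).
Via the complement, α = 1 − Σ_{j=0}^{3} C(10,j)(1/5)^j(4/5)^{10-j} = 1180409/9765625.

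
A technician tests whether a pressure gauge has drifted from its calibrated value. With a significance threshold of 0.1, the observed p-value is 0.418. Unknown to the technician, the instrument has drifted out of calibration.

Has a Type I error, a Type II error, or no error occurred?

Type II error

The conventional null hypothesis is that the instrument is correctly calibrated.
Since p = 0.418 ≥ α = 0.1, H₀ is not rejected.
H₀ is false (actually the instrument has drifted out of calibration).
Failing to reject a false H₀ is a Type II error.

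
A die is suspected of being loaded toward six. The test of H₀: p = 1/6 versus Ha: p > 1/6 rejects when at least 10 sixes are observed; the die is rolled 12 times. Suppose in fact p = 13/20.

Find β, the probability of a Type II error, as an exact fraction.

Under the alternative p = 13/20, K ~ Binomial(12, 13/20); β is the probability the test does not reject, P(K < 10).
Equivalently, β = 1 − P(K ≥ 10) = 695265215827749/819200000000000.

695265215827749/819200000000000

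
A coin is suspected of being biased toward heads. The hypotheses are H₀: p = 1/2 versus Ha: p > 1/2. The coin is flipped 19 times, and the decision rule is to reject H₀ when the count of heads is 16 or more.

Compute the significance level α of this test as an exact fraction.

α = P(reject H₀ | H₀ true) = P(K ≥ 16 | p = 1/2), with K ~ Binomial(19, 1/2).
That's C(19,16) + C(19,17) + C(19,18) + C(19,19) over 2^19, i.e. (969 + 171 + 19 + 1)/524288 = 1160/524288 = 145/65536.

145/65536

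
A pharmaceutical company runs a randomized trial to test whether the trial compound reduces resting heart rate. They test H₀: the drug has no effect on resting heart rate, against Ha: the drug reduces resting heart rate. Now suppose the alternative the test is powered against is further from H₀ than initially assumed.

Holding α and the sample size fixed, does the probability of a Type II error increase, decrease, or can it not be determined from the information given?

A larger true effect moves the Ha sampling distribution further from the H₀ critical value, making rejection more likely when Ha is true.

It decreases.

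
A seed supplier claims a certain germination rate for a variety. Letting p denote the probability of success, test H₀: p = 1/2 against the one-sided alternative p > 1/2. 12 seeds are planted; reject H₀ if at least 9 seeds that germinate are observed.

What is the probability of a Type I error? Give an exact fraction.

α = P(reject H₀ | H₀ true) = P(K ≥ 9 | p = 1/2), with K ~ Binomial(12, 1/2).
P(K ≥ 9) = [C(12,9) + C(12,10) + C(12,11) + C(12,12)] / 2^12 = (220 + 66 + 12 + 1) / 4096 = 299/4096.

299/4096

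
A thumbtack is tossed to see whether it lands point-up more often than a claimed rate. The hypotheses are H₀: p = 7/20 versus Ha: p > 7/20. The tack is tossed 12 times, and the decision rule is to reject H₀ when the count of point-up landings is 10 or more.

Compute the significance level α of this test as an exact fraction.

694606637291/819200000000000

α = P(reject H₀ | H₀ true) = P(Y ≥ 10 | p = 7/20), with Y ~ Binomial(12, 7/20).
Summing C(12,j)(7/20)^j(13/20)^{12−j} for j = 10,…,12 gives 694606637291/819200000000000.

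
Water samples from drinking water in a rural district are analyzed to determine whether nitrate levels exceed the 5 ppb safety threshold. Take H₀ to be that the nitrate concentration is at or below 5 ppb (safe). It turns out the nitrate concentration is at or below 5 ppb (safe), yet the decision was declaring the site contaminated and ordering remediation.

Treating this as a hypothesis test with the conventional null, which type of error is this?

'Declaring the site contaminated and ordering remediation' corresponds to rejecting H₀.
H₀ was rejected but H₀ is true — a Type I error (false positive).

Type I error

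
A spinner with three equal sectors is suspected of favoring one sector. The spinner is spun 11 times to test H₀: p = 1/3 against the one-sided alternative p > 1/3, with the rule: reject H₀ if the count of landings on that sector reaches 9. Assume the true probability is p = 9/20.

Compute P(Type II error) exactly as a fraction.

8070737386943/8192000000000

Under the alternative p = 9/20, S ~ Binomial(11, 9/20); β is the probability the test does not reject, P(S < 9).
Equivalently, β = 1 − P(S ≥ 9) = 8070737386943/8192000000000.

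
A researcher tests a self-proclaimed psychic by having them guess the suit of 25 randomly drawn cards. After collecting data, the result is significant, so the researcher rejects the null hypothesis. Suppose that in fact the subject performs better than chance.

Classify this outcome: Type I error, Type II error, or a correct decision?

No error — this is a correct decision.

The conventional null hypothesis here is that the subject is guessing at random (p = 1/4).
The test rejected a false H₀ — the decision matches the true state.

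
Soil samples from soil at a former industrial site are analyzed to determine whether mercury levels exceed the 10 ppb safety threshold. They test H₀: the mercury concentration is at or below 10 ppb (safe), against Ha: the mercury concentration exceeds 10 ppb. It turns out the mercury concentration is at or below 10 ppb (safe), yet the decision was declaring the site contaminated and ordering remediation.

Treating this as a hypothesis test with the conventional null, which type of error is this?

Type I error

'Declaring the site contaminated and ordering remediation' corresponds to rejecting H₀.
H₀ was rejected but H₀ is true — a Type I error (false positive).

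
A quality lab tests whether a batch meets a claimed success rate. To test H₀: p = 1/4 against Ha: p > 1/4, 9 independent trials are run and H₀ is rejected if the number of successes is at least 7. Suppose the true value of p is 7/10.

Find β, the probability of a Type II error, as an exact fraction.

β = P(fail to reject H₀ | Ha true) = P(X ≤ 6 | p = 7/10), X ~ Binomial(9, 7/10).
Equivalently, β = 1 − P(X ≥ 7) = 268584417/500000000.

268584417/500000000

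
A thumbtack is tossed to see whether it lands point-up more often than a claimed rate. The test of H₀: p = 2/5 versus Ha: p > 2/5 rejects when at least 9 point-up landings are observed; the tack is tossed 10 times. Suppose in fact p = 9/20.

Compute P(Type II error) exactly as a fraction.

A Type II error is failing to reject when Ha holds: with p = 9/20, β = P(S ≤ 8).
Equivalently, β = 1 − P(S ≥ 9) = 10193896961809/10240000000000.

10193896961809/10240000000000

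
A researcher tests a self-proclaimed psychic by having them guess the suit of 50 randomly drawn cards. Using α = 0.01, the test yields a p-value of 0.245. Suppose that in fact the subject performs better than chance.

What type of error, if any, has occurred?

Type II error

The conventional null hypothesis is that the subject is guessing at random (p = 1/4).
Since p = 0.245 ≥ α = 0.01, H₀ is not rejected.
H₀ is false (actually the subject performs better than chance).
Failing to reject a false H₀ is a Type II error.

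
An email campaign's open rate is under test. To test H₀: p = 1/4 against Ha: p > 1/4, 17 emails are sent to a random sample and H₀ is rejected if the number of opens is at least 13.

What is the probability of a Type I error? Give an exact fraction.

3319/268435456

α = P(reject H₀ | H₀ true) = P(S ≥ 13 | p = 1/4), with S ~ Binomial(17, 1/4).
Summing C(17,j)(1/4)^j(3/4)^{17−j} for j = 13,…,17 gives 3319/268435456.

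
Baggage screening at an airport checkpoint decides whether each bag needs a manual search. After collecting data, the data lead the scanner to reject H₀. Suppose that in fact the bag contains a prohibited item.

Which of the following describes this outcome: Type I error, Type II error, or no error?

Neither — the decision is correct.

The conventional null hypothesis here is that the bag contains no prohibited items.
The test rejected a false H₀ — the decision matches the true state.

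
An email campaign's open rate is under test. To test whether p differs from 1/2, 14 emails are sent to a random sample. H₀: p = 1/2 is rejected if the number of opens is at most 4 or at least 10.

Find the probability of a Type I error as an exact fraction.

The significance level is the null-hypothesis probability of the rejection region {≤4} ∪ {≥10}.
Each tail has probability (1 + 14 + 91 + 364 + 1001)/16384; doubling gives α = 2942/16384 = 1471/8192.

1471/8192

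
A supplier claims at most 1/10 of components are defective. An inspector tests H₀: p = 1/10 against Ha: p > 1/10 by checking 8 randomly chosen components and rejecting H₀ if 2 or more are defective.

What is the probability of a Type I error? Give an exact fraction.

Under H₀, K ~ Binomial(8, 1/10); the Type I error rate is P(K ≥ 2).
α = 1 − P(K ≤ 1) = 1 − 81310473/100000000 = 18689527/100000000.

18689527/100000000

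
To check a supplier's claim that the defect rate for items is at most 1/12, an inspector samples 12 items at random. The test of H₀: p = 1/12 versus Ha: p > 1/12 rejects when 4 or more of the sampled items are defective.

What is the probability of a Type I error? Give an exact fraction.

41104502839/2972033482752

The significance level is the probability, assuming p = 1/12, of seeing 4 or more defectives in 12 draws.
Via the complement, α = 1 − Σ_{j=0}^{3} C(12,j)(1/12)^j(11/12)^{12-j} = 41104502839/2972033482752.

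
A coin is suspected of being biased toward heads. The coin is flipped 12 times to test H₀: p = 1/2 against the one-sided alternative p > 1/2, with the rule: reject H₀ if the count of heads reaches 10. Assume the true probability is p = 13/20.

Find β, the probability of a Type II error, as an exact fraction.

A Type II error is failing to reject when Ha holds: with p = 13/20, β = P(X ≤ 9).
Equivalently, β = 1 − P(X ≥ 10) = 695265215827749/819200000000000.

695265215827749/819200000000000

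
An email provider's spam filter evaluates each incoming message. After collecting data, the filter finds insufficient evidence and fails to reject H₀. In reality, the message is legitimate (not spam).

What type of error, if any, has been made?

No error (correct decision).

The conventional null hypothesis here is that the message is legitimate (not spam).
The test retained a true H₀ — the decision matches the true state.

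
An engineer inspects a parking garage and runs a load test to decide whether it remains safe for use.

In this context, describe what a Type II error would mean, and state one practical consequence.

With the conventional null hypothesis that the structure meets the required load capacity (safe):
A Type II error is failing to reject H₀ when H₀ is false.
Here that means keeping the structure open when actually the structure is structurally deficient.

A Type II error would mean concluding that the structure meets the required load capacity (safe) (or at least failing to establish that the structure is structurally deficient) when in fact the structure is structurally deficient. Consequence: a deficient structure remains in service and may fail under load.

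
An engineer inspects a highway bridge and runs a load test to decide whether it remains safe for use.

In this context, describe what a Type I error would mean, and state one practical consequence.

With the conventional null hypothesis that the structure meets the required load capacity (safe):
A Type I error is rejecting H₀ when H₀ is true.
Here that means closing the structure for repairs when actually the structure meets the required load capacity (safe).

A Type I error would mean concluding that the structure is structurally deficient when in fact the structure meets the required load capacity (safe). Consequence: a sound structure is closed unnecessarily, at significant cost and disruption.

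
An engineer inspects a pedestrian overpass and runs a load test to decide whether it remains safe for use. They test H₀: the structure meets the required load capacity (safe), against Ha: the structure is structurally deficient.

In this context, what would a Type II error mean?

A Type II error would mean concluding that the structure meets the required load capacity (safe) (or at least failing to establish that the structure is structurally deficient) when in fact the structure is structurally deficient.

A Type II error is failing to reject H₀ when H₀ is false.
Here that means keeping the structure open when actually the structure is structurally deficient.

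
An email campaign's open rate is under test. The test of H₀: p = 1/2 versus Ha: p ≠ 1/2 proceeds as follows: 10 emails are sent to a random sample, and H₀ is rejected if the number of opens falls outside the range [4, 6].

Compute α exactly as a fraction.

11/32

α = P(S ≤ 3 or S ≥ 7 | p = 1/2), S ~ Binomial(10, 1/2).
By symmetry, α = 2·P(S ≤ 3) = 2·(1 + 10 + 45 + 120)/1024 = 352/1024 = 11/32.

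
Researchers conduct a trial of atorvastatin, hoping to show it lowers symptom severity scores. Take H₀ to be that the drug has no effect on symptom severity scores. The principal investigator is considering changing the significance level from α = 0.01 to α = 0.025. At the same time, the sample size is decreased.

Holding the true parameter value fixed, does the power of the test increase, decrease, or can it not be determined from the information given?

Cannot be determined from the information given.

The first change alone would make β decrease; the second alone would make β increase. Which effect dominates depends on the magnitudes, which are not given.
Since power = 1 − β, the effect on power is likewise indeterminate.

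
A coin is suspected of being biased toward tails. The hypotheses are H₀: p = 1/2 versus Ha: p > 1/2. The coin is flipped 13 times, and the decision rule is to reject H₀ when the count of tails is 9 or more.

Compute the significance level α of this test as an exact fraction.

1093/8192

Under H₀, X ~ Binomial(13, 1/2), and α = P(X ≥ 9).
That's C(13,9) + C(13,10) + C(13,11) + C(13,12) + C(13,13) over 2^13, i.e. (715 + 286 + 78 + 13 + 1)/8192 = 1093/8192.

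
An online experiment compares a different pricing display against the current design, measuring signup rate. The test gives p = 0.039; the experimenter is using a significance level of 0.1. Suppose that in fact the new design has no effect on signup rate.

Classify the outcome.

Type I error

The conventional null hypothesis is that the new design has no effect on signup rate.
Since p = 0.039 < α = 0.1, H₀ is rejected.
H₀ is true (actually the new design has no effect on signup rate).
Rejecting a true H₀ is a Type I error.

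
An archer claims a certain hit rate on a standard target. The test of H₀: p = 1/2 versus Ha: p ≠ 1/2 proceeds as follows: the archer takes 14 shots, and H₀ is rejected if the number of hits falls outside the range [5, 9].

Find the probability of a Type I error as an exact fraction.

The significance level is the null-hypothesis probability of the rejection region {≤4} ∪ {≥10}.
Each tail has probability (1 + 14 + 91 + 364 + 1001)/16384; doubling gives α = 2942/16384 = 1471/8192.

1471/8192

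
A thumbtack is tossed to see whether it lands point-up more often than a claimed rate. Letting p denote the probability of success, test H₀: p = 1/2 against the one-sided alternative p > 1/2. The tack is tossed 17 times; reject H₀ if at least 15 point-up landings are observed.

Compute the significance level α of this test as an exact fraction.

α = P(reject H₀ | H₀ true) = P(Y ≥ 15 | p = 1/2), with Y ~ Binomial(17, 1/2).
That's C(17,15) + C(17,16) + C(17,17) over 2^17, i.e. (136 + 17 + 1)/131072 = 154/131072 = 77/65536.

77/65536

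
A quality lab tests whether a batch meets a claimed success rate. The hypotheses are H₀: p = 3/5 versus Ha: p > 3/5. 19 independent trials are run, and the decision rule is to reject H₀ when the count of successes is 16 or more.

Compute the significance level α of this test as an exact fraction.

Under H₀, K ~ Binomial(19, 3/5), and α = P(K ≥ 16).
Adding the binomial terms for j = 16 through 19 with p = 3/5 yields 437914292733/19073486328125.

437914292733/19073486328125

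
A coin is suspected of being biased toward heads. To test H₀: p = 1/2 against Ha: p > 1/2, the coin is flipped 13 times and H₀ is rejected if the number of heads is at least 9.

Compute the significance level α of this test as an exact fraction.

The Type I error probability is α = P(S ≥ 9) computed under H₀, where S ~ Binomial(13, 1/2).
P(S ≥ 9) = [C(13,9) + C(13,10) + C(13,11) + C(13,12) + C(13,13)] / 2^13 = (715 + 286 + 78 + 13 + 1) / 8192 = 1093/8192.

1093/8192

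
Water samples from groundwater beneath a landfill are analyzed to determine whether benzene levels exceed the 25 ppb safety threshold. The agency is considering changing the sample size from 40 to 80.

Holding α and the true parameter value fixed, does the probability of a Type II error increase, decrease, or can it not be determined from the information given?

It decreases.

Increasing n separates the H₀ and Ha sampling distributions, so under Ha fewer outcomes land in the acceptance region.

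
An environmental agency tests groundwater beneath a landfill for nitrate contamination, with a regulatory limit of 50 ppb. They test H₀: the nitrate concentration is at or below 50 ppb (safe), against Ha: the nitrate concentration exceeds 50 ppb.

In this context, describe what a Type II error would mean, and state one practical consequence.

A Type II error would mean concluding that the nitrate concentration is at or below 50 ppb (safe) (or at least failing to establish that the nitrate concentration exceeds 50 ppb) when in fact the nitrate concentration exceeds 50 ppb. Consequence: a site with unsafe nitrate levels is certified clean, and people continue to be exposed.

A Type II error is failing to reject H₀ when H₀ is false.
Here that means certifying the site as safe when actually the nitrate concentration exceeds 50 ppb.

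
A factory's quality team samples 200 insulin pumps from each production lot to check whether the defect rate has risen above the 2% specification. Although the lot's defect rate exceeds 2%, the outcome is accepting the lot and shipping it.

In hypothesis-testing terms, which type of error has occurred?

Type II error

The null hypothesis here is that the lot's defect rate is 2% (within specification).
'Accepting the lot and shipping it' corresponds to failing to reject H₀.
H₀ was not rejected but H₀ is false — a Type II error (false negative).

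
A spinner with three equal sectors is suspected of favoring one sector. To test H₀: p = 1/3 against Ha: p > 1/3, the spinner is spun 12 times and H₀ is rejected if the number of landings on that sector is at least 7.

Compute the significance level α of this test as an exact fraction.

α = P(reject H₀ | H₀ true) = P(X ≥ 7 | p = 1/3), with X ~ Binomial(12, 1/3).
Summing C(12,j)(1/3)^j(2/3)^{12−j} for j = 7,…,12 gives 11771/177147.

11771/177147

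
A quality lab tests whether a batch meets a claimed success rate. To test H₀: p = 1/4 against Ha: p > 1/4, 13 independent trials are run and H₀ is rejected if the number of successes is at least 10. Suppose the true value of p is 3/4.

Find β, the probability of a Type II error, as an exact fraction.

β = P(fail to reject H₀ | Ha true) = P(X ≤ 9 | p = 3/4), X ~ Binomial(13, 3/4).
Summing C(13,j)·(3/4)^j·(1/4)^{13-j} for j = 0..9 gives 3487541/8388608.

3487541/8388608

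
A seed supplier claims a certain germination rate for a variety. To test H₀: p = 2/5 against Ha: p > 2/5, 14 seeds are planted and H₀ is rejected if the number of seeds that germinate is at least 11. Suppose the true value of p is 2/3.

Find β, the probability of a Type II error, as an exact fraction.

3533689/4782969

Under the alternative p = 2/3, S ~ Binomial(14, 2/3); β is the probability the test does not reject, P(S < 11).
Equivalently, β = 1 − P(S ≥ 11) = 3533689/4782969.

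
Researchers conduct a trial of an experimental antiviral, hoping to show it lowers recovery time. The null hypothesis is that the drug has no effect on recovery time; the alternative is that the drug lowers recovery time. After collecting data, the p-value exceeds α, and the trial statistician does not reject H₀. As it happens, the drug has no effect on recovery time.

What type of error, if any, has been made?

The test retained a true H₀ — the decision matches the true state.

No error — this is a correct decision.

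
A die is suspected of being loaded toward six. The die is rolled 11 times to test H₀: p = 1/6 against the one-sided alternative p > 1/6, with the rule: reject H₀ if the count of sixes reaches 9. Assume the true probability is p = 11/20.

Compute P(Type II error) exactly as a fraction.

38288445266097/40960000000000

A Type II error is failing to reject when Ha holds: with p = 11/20, β = P(X ≤ 8).
Equivalently, β = 1 − P(X ≥ 9) = 38288445266097/40960000000000.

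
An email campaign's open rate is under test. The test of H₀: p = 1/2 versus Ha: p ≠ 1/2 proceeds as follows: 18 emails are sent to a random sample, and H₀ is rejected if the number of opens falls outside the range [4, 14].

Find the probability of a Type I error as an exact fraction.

247/32768

Under H₀, S ~ Binomial(18, 1/2); α is the probability of landing in either tail, P(S ≤ 3) + P(S ≥ 15).
The two tails are symmetric, so α = 2·(1 + 18 + 153 + 816)/2^18 = 1976/262144 = 247/32768.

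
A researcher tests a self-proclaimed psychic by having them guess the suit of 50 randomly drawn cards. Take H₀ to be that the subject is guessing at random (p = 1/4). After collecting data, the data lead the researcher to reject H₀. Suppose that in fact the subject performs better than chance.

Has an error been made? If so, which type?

The test rejected a false H₀ — the decision matches the true state.

Neither — the decision is correct.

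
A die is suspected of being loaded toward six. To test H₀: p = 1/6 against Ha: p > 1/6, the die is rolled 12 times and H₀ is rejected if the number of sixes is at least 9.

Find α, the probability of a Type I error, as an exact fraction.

9737/725594112

α = P(reject H₀ | H₀ true) = P(X ≥ 9 | p = 1/6), with X ~ Binomial(12, 1/6).
Adding the binomial terms for j = 9 through 12 with p = 1/6 yields 9737/725594112.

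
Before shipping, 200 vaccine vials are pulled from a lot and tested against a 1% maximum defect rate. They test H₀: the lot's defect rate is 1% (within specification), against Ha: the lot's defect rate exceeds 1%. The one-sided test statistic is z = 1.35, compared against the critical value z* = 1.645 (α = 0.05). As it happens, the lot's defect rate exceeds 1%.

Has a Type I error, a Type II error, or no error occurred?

Since z = 1.35 ≤ z* = 1.645, H₀ is not rejected.
H₀ is false (actually the lot's defect rate exceeds 1%).
Failing to reject a false H₀ is a Type II error.

Type II error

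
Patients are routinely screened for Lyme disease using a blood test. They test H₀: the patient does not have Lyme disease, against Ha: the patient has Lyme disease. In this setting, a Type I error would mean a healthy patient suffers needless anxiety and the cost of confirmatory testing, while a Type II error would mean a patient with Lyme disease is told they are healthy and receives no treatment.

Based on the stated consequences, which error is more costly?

The Type II consequence (a patient with Lyme disease is told they are healthy and receives no treatment) is more severe than the Type I consequence (a healthy patient suffers needless anxiety and the cost of confirmatory testing).

Type II error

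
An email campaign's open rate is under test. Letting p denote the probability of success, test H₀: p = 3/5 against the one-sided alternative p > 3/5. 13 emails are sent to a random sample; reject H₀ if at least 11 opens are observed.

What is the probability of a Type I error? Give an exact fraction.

70681653/1220703125

α = P(reject H₀ | H₀ true) = P(K ≥ 11 | p = 3/5), with K ~ Binomial(13, 3/5).
P(K ≥ 11) = Σ_{j=11}^{13} C(13,j)·(3/5)^j·(2/5)^{13-j} = 70681653/1220703125.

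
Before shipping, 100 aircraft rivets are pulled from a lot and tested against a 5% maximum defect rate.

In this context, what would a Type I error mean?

With the conventional null hypothesis that the lot's defect rate is 5% (within specification):
A Type I error is rejecting H₀ when H₀ is true.
Here that means rejecting the lot and scrapping or reworking it when actually the lot's defect rate is 5% (within specification).

A Type I error would mean concluding that the lot's defect rate exceeds 5% when in fact the lot's defect rate is 5% (within specification).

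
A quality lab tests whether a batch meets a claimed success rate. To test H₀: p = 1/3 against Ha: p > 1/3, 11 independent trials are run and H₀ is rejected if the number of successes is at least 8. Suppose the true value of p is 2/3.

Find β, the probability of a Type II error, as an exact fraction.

31145/59049

A Type II error is failing to reject when Ha holds: with p = 2/3, β = P(K ≤ 7).
Summing C(11,j)·(2/3)^j·(1/3)^{11-j} for j = 0..7 gives 31145/59049.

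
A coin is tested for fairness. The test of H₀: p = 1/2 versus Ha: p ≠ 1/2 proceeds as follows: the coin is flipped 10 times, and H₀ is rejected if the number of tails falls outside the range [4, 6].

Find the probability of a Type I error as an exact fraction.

The significance level is the null-hypothesis probability of the rejection region {≤3} ∪ {≥7}.
The two tails are symmetric, so α = 2·(1 + 10 + 45 + 120)/2^10 = 352/1024 = 11/32.

11/32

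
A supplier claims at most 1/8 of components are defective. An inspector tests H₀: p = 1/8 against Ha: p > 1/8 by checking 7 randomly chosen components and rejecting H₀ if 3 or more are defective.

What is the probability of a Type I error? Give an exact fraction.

The significance level is the probability, assuming p = 1/8, of seeing 3 or more defectives in 7 draws.
α = 1 − P(X ≤ 2) = 1 − 2000033/2097152 = 97119/2097152.

97119/2097152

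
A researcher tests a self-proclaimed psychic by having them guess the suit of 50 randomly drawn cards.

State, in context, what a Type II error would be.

A Type II error would mean concluding that the subject is guessing at random (p = 1/4) (or at least failing to establish that the subject performs better than chance) when in fact the subject performs better than chance.

With the conventional null hypothesis that the subject is guessing at random (p = 1/4):
A Type II error is failing to reject H₀ when H₀ is false.
Here that means concluding there is no evidence of ability when actually the subject performs better than chance.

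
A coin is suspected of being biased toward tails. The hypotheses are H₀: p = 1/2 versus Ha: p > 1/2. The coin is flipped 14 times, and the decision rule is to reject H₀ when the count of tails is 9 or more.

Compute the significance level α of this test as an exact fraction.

3473/16384

α = P(reject H₀ | H₀ true) = P(K ≥ 9 | p = 1/2), with K ~ Binomial(14, 1/2).
That's C(14,9) + C(14,10) + C(14,11) + C(14,12) + C(14,13) + C(14,14) over 2^14, i.e. (2002 + 1001 + 364 + 91 + 14 + 1)/16384 = 3473/16384.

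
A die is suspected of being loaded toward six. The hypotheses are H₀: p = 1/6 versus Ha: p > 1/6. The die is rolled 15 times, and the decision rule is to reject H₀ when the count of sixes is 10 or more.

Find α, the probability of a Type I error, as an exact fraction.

The Type I error probability is α = P(Y ≥ 10) computed under H₀, where Y ~ Binomial(15, 1/6).
Adding the binomial terms for j = 10 through 15 with p = 1/6 yields 2574269/117546246144.

2574269/117546246144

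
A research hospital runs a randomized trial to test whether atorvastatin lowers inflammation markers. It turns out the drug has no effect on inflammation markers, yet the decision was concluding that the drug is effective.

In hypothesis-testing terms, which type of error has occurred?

Type I error

The null hypothesis here is that the drug has no effect on inflammation markers.
'Concluding that the drug is effective' corresponds to rejecting H₀.
H₀ was rejected but H₀ is true — a Type I error (false positive).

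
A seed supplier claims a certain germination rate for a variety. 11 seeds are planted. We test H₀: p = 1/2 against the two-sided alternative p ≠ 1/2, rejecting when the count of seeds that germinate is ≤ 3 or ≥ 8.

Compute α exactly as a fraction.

α = P(X ≤ 3 or X ≥ 8 | p = 1/2), X ~ Binomial(11, 1/2).
The two tails are symmetric, so α = 2·(1 + 11 + 55 + 165)/2^11 = 464/2048 = 29/128.

29/128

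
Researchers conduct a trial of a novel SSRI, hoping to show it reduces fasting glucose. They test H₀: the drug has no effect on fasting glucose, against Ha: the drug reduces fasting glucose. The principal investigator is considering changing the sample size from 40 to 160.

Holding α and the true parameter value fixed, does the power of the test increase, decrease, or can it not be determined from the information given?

A larger sample reduces the standard error, pulling the sampling distribution under Ha further from the non-rejection region.
Since power = 1 − β and β decreases, power increases.

It increases.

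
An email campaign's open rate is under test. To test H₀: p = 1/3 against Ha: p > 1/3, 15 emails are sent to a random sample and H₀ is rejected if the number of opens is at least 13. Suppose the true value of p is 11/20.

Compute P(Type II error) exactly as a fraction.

32418940857512713659/32768000000000000000

β = P(fail to reject H₀ | Ha true) = P(K ≤ 12 | p = 11/20), K ~ Binomial(15, 11/20).
Equivalently, β = 1 − P(K ≥ 13) = 32418940857512713659/32768000000000000000.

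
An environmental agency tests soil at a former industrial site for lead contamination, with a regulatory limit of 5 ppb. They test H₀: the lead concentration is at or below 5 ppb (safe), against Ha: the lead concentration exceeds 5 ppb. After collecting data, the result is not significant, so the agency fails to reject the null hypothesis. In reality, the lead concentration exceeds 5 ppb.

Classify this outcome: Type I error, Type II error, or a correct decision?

Type II error

H₀ was not rejected, but H₀ is actually false.
Failing to reject a false null hypothesis is a Type II error (false negative).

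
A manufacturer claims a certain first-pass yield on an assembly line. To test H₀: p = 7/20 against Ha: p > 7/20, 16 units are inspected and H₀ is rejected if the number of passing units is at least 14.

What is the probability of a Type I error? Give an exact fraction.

The Type I error probability is α = P(Y ≥ 14) computed under H₀, where Y ~ Binomial(16, 7/20).
Adding the binomial terms for j = 14 through 16 with p = 7/20 yields 2955017928403093/131072000000000000000.

2955017928403093/131072000000000000000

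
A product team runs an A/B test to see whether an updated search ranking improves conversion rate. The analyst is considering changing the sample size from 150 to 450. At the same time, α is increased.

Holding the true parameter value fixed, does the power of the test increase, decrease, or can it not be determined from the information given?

A larger sample reduces the standard error, pulling the sampling distribution under Ha further from the non-rejection region. With a larger α the critical value moves toward the center, so more of the Ha sampling distribution lies in the rejection region. Both changes push β in the same direction.
Since power = 1 − β and β decreases, power increases.

It increases.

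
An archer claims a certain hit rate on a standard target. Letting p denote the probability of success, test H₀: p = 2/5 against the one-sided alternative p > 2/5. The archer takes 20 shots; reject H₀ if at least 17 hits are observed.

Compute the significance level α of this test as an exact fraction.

Under H₀, Y ~ Binomial(20, 2/5), and α = P(Y ≥ 17).
Summing C(20,j)(2/5)^j(3/5)^{20−j} for j = 17,…,20 gives 4515168256/95367431640625.

4515168256/95367431640625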